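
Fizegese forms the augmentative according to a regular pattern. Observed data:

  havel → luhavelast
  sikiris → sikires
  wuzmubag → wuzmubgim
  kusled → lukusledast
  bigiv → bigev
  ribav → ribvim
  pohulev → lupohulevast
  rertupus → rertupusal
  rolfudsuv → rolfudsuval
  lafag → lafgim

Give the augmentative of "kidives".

lukidivesast

"kidives" has last vowel 'e'. The stems whose last vowel is 'e' (havel → luhavelast, pohulev → lupohulevast, kusled → lukusledast) add lu- … -ast around the stem.
So kidives → lukidivesast.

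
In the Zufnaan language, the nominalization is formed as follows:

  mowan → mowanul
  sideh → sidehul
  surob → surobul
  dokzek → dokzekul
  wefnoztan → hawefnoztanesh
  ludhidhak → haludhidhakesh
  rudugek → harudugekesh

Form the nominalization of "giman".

gimanul

mowan and wefnoztan both end in -n yet inflect differently (mowanul, hawefnoztanesh), so the final letter is not what conditions the rule; the number of vowels is.
"giman" has 2 vowels. The stems with 2 vowels (mowan → mowanul, sideh → sidehul, surob → surobul) add -ul.
The other pattern: stems with 3 vowels add ha- … -esh around the stem.
So giman → gimanul.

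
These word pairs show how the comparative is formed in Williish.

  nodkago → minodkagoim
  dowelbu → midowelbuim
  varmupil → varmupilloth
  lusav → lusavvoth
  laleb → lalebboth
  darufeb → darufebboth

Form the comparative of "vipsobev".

dowelbu and darufeb both begin with d- yet inflect differently (midowelbuim, darufebboth), so the first letter is not what conditions the rule; whether the stem ends in a vowel or a consonant is.
"vipsobev" ends in a consonant. The stems ending in a consonant (varmupil → varmupilloth, lusav → lusavvoth, laleb → lalebboth) double the final consonant and add -oth.
The other pattern: stems ending in a vowel add mi- … -im around the stem.
So vipsobev → vipsobevvoth.

vipsobevvoth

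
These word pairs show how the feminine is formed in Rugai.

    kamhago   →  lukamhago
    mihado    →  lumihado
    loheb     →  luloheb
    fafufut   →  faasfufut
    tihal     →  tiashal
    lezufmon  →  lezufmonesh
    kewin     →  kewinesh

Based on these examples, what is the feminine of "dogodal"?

kamhago and lezufmon both have last vowel 'o' yet inflect differently (lukamhago, lezufmonesh), so the last vowel is not what conditions the rule; the final letter is.
"dogodal" ends in -l. The one such stem in the data (tihal → tiashal) inserts -as- after the first vowel (as does fafufut), so the same rule applies.
So dogodal → doasgodal.

doasgodal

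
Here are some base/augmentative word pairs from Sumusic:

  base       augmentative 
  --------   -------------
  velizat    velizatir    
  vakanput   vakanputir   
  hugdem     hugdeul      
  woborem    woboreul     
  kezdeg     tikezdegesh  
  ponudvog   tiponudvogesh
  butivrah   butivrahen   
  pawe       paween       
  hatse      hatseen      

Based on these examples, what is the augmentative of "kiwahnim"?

hugdem and kezdeg both have last vowel 'e' yet inflect differently (hugdeul, tikezdegesh), so the last vowel is not what conditions the rule; the final letter is.
"kiwahnim" ends in -m. The stems ending in -m (hugdem → hugdeul, woborem → woboreul) drop the final letter and add -ul.
So kiwahnim → kiwahniul.

kiwahniul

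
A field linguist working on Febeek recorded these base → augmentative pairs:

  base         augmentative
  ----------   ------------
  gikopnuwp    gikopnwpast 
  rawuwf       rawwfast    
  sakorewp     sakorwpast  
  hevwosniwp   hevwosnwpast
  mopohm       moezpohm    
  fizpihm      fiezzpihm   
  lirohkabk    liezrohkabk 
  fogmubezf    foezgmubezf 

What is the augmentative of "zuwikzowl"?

zuwikzwlast

rawuwf and fogmubezf both end in -f yet inflect differently (rawwfast, foezgmubezf), so the final letter is not what conditions the rule; the second-to-last letter is.
"zuwikzowl" has second-to-last letter 'w'. The stems whose second-to-last letter is 'w' (gikopnuwp → gikopnwpast, rawuwf → rawwfast, sakorewp → sakorwpast) delete the last vowel and add -ast.
The other pattern: stems whose second-to-last letter is 'b', 'h' or 'z' insert -ez- after the first vowel.
So zuwikzowl → zuwikzwlast.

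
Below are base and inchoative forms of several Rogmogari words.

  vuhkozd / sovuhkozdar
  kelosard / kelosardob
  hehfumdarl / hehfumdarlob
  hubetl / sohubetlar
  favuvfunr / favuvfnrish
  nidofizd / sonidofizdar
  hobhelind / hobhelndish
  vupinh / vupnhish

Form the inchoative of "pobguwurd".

pobguwurdob

"pobguwurd" has second-to-last letter 'r'. The stems whose second-to-last letter is 'r' (kelosard → kelosardob, hehfumdarl → hehfumdarlob) add -ob.
So pobguwurd → pobguwurdob.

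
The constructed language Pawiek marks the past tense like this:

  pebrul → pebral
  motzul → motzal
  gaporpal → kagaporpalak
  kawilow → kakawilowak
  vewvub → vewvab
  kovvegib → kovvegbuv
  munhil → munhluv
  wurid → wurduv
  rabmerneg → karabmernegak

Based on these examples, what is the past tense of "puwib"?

puwbuv

vewvub and kovvegib both end in -b yet inflect differently (vewvab, kovvegbuv), so the final letter is not what conditions the rule; the last vowel is.
"puwib" has last vowel 'i'. The stems whose last vowel is 'i' (kovvegib → kovvegbuv, wurid → wurduv, munhil → munhluv) delete the last vowel and add -uv.
The other patterns: stems whose last vowel is 'u' change the last vowel to 'a'; stems whose last vowel is 'a', 'e' or 'o' add ka- … -ak around the stem.
So puwib → puwbuv.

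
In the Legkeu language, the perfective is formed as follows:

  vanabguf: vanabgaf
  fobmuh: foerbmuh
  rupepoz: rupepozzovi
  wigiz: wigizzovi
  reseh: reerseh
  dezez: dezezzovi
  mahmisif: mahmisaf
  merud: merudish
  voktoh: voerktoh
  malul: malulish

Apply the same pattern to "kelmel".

dezez and reseh both have last vowel 'e' yet inflect differently (dezezzovi, reerseh), so the last vowel is not what conditions the rule; the final letter is.
"kelmel" ends in -l. The one such stem in the data (malul → malulish) adds -ish, so the same rule applies.
So kelmel → kelmelish.

kelmelish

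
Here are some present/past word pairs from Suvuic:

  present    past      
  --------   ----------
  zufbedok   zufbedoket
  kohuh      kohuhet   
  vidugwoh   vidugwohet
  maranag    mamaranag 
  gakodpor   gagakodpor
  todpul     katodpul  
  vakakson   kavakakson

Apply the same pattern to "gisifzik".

zufbedok and gakodpor both have last vowel 'o' yet inflect differently (zufbedoket, gagakodpor), so the last vowel is not what conditions the rule; the final letter is.
"gisifzik" ends in -k. The one such stem in the data (zufbedok → zufbedoket) adds -et, so the same rule applies.
So gisifzik → gisifziket.

gisifziket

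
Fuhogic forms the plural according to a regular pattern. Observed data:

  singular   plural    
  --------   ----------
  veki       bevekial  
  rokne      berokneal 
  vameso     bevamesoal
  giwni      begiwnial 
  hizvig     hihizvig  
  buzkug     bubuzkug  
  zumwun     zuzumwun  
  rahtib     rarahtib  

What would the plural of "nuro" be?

veki and hizvig both have last vowel 'i' yet inflect differently (bevekial, hihizvig), so the last vowel is not what conditions the rule; whether the stem ends in a vowel or a consonant is.
"nuro" ends in a vowel. The stems ending in a vowel (veki → bevekial, rokne → berokneal, vameso → bevamesoal) add be- … -al around the stem.
The other pattern: stems ending in a consonant repeat the first consonant+vowel as a prefix.
So nuro → benuroal.

benuroal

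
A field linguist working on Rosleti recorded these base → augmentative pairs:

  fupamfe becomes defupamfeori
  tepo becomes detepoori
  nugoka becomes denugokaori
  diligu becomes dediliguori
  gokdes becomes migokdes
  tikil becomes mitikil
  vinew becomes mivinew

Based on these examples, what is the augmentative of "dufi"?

dedufiori

fupamfe and gokdes both have last vowel 'e' yet inflect differently (defupamfeori, migokdes), so the last vowel is not what conditions the rule; whether the stem ends in a vowel or a consonant is.
"dufi" ends in a vowel. The stems ending in a vowel (fupamfe → defupamfeori, tepo → detepoori, nugoka → denugokaori) add de- … -ori around the stem.
So dufi → dedufiori.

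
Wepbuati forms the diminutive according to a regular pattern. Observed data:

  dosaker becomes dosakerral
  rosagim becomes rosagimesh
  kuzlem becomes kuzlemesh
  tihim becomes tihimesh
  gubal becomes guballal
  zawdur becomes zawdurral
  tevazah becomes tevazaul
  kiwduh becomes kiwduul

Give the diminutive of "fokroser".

kiwduh and zawdur both have last vowel 'u' yet inflect differently (kiwduul, zawdurral), so the last vowel is not what conditions the rule; the final letter is.
"fokroser" ends in -r. The stems ending in -r (zawdur → zawdurral, dosaker → dosakerral) double the final consonant and add -al.
The other patterns: stems ending in -h drop the final letter and add -ul; stems ending in -m add -esh.
So fokroser → fokroserral.

fokroserral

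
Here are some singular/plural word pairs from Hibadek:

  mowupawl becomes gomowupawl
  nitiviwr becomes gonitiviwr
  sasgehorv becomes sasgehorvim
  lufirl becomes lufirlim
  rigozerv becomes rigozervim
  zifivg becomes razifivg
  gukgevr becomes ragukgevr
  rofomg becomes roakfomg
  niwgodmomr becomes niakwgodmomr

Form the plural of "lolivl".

mowupawl and lufirl both end in -l yet inflect differently (gomowupawl, lufirlim), so the final letter is not what conditions the rule; the second-to-last letter is.
"lolivl" has second-to-last letter 'v'. The stems whose second-to-last letter is 'v' (zifivg → razifivg, gukgevr → ragukgevr) add the prefix ra-.
So lolivl → ralolivl.

ralolivl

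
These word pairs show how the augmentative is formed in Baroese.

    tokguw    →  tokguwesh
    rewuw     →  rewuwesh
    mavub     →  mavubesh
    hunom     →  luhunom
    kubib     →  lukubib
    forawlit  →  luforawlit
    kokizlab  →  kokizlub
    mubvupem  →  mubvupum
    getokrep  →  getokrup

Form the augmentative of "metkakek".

metkakuk

mavub and kubib both end in -b yet inflect differently (mavubesh, lukubib), so the final letter is not what conditions the rule; the last vowel is.
"metkakek" has last vowel 'e'. The stems whose last vowel is 'e' (mubvupem → mubvupum, getokrep → getokrup) change the last vowel to 'u'.
The other patterns: stems whose last vowel is 'u' add -esh; stems whose last vowel is 'i' or 'o' add the prefix lu-.
So metkakek → metkakuk.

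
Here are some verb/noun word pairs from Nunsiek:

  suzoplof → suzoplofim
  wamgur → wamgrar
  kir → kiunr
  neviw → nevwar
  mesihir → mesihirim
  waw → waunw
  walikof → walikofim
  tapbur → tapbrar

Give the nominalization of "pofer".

"pofer" has 2 vowels. The stems with 2 vowels (tapbur → tapbrar, neviw → nevwar, wamgur → wamgrar) delete the last vowel and add -ar.
The other patterns: stems with 1 vowel insert -un- after the first vowel; stems with 3 vowels add -im.
So pofer → pofrar.

pofrar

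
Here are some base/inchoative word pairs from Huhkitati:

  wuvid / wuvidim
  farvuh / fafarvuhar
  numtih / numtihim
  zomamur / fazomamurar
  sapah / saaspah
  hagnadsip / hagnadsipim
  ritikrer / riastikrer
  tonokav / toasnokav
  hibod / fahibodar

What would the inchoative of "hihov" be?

ritikrer and zomamur both end in -r yet inflect differently (riastikrer, fazomamurar), so the final letter is not what conditions the rule; the last vowel is.
"hihov" has last vowel 'o'. The one such stem in the data (hibod → fahibodar) adds fa- … -ar around the stem, so the same rule applies.
The other patterns: stems whose last vowel is 'a' or 'e' insert -as- after the first vowel; stems whose last vowel is 'i' add -im.
So hihov → fahihovar.

fahihovar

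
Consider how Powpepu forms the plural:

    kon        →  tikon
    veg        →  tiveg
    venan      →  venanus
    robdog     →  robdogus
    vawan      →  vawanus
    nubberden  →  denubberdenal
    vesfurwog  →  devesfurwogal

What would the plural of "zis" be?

tizis

kon and venan both end in -n yet inflect differently (tikon, venanus), so the final letter is not what conditions the rule; the number of vowels is.
"zis" has 1 vowel. The stems with 1 vowel (kon → tikon, veg → tiveg) add the prefix ti-.
The other patterns: stems with 2 vowels add -us; stems with 3 vowels add de- … -al around the stem.
So zis → tizis.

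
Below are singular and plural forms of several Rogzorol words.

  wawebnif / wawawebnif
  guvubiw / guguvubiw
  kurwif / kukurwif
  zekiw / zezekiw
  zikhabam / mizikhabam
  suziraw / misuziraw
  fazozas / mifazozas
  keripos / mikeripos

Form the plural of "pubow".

mipubow

guvubiw and suziraw both end in -w yet inflect differently (guguvubiw, misuziraw), so the final letter is not what conditions the rule; the last vowel is.
"pubow" has last vowel 'o'. The one such stem in the data (keripos → mikeripos) adds the prefix mi-, so the same rule applies.
So pubow → mipubow.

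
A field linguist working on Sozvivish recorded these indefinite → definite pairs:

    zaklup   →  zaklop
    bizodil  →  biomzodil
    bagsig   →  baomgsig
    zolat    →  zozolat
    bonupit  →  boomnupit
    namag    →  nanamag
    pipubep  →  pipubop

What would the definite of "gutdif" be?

guomtdif

namag and bagsig both end in -g yet inflect differently (nanamag, baomgsig), so the final letter is not what conditions the rule; the last vowel is.
"gutdif" has last vowel 'i'. The stems whose last vowel is 'i' (bagsig → baomgsig, bizodil → biomzodil, bonupit → boomnupit) insert -om- after the first vowel.
The other patterns: stems whose last vowel is 'e' or 'u' change the last vowel to 'o'; stems whose last vowel is 'a' repeat the first consonant+vowel as a prefix.
So gutdif → guomtdif.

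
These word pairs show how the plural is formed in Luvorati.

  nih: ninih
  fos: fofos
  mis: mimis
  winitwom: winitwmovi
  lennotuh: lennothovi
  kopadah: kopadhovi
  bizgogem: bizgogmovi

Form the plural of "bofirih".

nih and lennotuh both end in -h yet inflect differently (ninih, lennothovi), so the final letter is not what conditions the rule; the number of vowels is.
"bofirih" has 3 vowels. The stems with 3 vowels (winitwom → winitwmovi, lennotuh → lennothovi, kopadah → kopadhovi) delete the last vowel and add -ovi.
The other pattern: stems with 1 vowel repeat the first consonant+vowel as a prefix.
So bofirih → bofirhovi.

bofirhovi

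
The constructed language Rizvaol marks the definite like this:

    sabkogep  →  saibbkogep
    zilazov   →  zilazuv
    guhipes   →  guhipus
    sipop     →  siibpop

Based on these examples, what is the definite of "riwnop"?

riibwnop

"riwnop" ends in -p. The stems ending in -p (sabkogep → saibbkogep, sipop → siibpop) insert -ib- after the first vowel.
So riwnop → riibwnop.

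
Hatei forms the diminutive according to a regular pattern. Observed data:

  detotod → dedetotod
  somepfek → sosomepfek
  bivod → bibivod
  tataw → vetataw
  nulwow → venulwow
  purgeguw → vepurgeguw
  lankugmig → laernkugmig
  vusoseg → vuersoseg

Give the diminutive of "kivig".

detotod and nulwow both have last vowel 'o' yet inflect differently (dedetotod, venulwow), so the last vowel is not what conditions the rule; the final letter is.
"kivig" ends in -g. The stems ending in -g (lankugmig → laernkugmig, vusoseg → vuersoseg) insert -er- after the first vowel.
The other patterns: stems ending in -d or -k repeat the first consonant+vowel as a prefix; stems ending in -w add the prefix ve-.
So kivig → kiervig.

kiervig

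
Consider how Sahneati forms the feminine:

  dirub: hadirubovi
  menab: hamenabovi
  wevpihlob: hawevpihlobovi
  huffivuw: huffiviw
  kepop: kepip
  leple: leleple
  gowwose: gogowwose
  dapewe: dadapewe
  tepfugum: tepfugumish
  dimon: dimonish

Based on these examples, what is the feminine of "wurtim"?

wurtimish

dirub and huffivuw both have last vowel 'u' yet inflect differently (hadirubovi, huffiviw), so the last vowel is not what conditions the rule; the final letter is.
"wurtim" ends in -m. The one such stem in the data (tepfugum → tepfugumish) adds -ish, so the same rule applies.
The other patterns: stems ending in -b add ha- … -ovi around the stem; stems ending in -p or -w change the last vowel to 'i'; stems ending in -e repeat the first consonant+vowel as a prefix.
So wurtim → wurtimish.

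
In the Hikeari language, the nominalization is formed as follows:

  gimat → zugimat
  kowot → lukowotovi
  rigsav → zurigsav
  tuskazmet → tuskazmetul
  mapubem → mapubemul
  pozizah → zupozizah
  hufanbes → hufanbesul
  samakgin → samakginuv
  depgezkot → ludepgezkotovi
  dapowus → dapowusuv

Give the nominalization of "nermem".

nermemul

"nermem" has last vowel 'e'. The stems whose last vowel is 'e' (hufanbes → hufanbesul, tuskazmet → tuskazmetul, mapubem → mapubemul) add -ul.
So nermem → nermemul.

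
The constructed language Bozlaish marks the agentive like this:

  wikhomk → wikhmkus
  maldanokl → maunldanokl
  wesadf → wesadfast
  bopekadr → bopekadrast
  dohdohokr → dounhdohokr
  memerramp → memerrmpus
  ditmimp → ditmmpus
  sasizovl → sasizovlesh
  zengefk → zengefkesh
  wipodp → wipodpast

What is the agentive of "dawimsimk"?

wipodp and ditmimp both end in -p yet inflect differently (wipodpast, ditmmpus), so the final letter is not what conditions the rule; the second-to-last letter is.
"dawimsimk" has second-to-last letter 'm'. The stems whose second-to-last letter is 'm' (wikhomk → wikhmkus, ditmimp → ditmmpus, memerramp → memerrmpus) delete the last vowel and add -us.
The other patterns: stems whose second-to-last letter is 'd' add -ast; stems whose second-to-last letter is 'k' insert -un- after the first vowel; stems whose second-to-last letter is 'f' or 'v' add -esh.
So dawimsimk → dawimsmkus.

dawimsmkus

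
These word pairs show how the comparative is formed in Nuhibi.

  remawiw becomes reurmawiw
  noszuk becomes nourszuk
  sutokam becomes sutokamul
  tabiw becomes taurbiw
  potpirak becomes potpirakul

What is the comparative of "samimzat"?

potpirak and noszuk both end in -k yet inflect differently (potpirakul, nourszuk), so the final letter is not what conditions the rule; the last vowel is.
"samimzat" has last vowel 'a'. The stems whose last vowel is 'a' (potpirak → potpirakul, sutokam → sutokamul) add -ul.
So samimzat → samimzatul.

samimzatul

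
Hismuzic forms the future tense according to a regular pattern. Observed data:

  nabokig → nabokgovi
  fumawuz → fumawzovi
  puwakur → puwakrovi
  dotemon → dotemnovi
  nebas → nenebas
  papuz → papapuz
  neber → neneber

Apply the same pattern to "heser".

fumawuz and papuz both end in -z yet inflect differently (fumawzovi, papapuz), so the final letter is not what conditions the rule; the number of vowels is.
"heser" has 2 vowels. The stems with 2 vowels (nebas → nenebas, papuz → papapuz, neber → neneber) repeat the first consonant+vowel as a prefix.
The other pattern: stems with 3 vowels delete the last vowel and add -ovi.
So heser → heheser.

heheser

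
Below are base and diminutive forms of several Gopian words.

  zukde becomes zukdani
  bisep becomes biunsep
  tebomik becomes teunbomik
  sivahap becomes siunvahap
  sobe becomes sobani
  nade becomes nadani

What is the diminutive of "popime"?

popimani

"popime" ends in -e. The stems ending in -e (zukde → zukdani, sobe → sobani, nade → nadani) drop the final letter and add -ani.
The other pattern: stems ending in -k or -p insert -un- after the first vowel.
So popime → popimani.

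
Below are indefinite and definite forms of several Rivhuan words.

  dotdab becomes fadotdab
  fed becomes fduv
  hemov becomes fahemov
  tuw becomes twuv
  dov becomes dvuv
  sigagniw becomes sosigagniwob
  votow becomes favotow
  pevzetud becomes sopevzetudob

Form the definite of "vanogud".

dov and hemov both end in -v yet inflect differently (dvuv, fahemov), so the final letter is not what conditions the rule; the number of vowels is.
"vanogud" has 3 vowels. The stems with 3 vowels (pevzetud → sopevzetudob, sigagniw → sosigagniwob) add so- … -ob around the stem.
The other patterns: stems with 1 vowel delete the last vowel and add -uv; stems with 2 vowels add the prefix fa-.
So vanogud → sovanogudob.

sovanogudob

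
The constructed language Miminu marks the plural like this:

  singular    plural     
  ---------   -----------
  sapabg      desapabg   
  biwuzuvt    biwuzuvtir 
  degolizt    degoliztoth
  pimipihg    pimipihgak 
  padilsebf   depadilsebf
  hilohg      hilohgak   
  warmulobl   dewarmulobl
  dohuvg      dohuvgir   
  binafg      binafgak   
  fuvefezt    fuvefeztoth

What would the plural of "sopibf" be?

desopibf

"sopibf" has second-to-last letter 'b'. The stems whose second-to-last letter is 'b' (sapabg → desapabg, padilsebf → depadilsebf, warmulobl → dewarmulobl) add the prefix de-.
So sopibf → desopibf.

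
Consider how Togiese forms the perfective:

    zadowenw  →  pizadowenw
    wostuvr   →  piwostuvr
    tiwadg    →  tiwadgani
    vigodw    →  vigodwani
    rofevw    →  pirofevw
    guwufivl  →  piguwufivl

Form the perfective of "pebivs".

"pebivs" has second-to-last letter 'v'. The stems whose second-to-last letter is 'v' (wostuvr → piwostuvr, guwufivl → piguwufivl, rofevw → pirofevw) add the prefix pi-.
So pebivs → pipebivs.

pipebivs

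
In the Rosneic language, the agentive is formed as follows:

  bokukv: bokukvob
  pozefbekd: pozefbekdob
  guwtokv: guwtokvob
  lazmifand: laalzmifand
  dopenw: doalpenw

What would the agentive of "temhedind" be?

"temhedind" has second-to-last letter 'n'. The stems whose second-to-last letter is 'n' (lazmifand → laalzmifand, dopenw → doalpenw) insert -al- after the first vowel.
So temhedind → tealmhedind.

tealmhedind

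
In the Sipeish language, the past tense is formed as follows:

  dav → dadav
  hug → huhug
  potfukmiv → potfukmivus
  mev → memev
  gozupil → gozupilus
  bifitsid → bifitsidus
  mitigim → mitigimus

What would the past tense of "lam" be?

lalam

mev and potfukmiv both end in -v yet inflect differently (memev, potfukmivus), so the final letter is not what conditions the rule; the number of vowels is.
"lam" has 1 vowel. The stems with 1 vowel (hug → huhug, mev → memev, dav → dadav) repeat the first consonant+vowel as a prefix.
So lam → lalam.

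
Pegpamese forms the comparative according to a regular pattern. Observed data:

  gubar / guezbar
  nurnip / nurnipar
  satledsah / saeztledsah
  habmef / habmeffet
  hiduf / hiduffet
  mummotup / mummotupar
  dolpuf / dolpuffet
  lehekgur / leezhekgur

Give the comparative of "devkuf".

devkuffet

"devkuf" ends in -f. The stems ending in -f (hiduf → hiduffet, dolpuf → dolpuffet, habmef → habmeffet) double the final consonant and add -et.
So devkuf → devkuffet.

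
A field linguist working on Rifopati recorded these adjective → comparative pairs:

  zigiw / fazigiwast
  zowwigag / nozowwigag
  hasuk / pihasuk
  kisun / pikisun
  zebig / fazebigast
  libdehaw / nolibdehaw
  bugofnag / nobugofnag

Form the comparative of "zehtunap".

"zehtunap" has last vowel 'a'. The stems whose last vowel is 'a' (bugofnag → nobugofnag, libdehaw → nolibdehaw, zowwigag → nozowwigag) add the prefix no-.
So zehtunap → nozehtunap.

nozehtunap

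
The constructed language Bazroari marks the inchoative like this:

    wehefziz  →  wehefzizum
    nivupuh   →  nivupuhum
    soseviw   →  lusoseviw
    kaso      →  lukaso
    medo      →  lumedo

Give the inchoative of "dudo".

lududo

soseviw and wehefziz both have last vowel 'i' yet inflect differently (lusoseviw, wehefzizum), so the last vowel is not what conditions the rule; the final letter is.
"dudo" ends in -o. The stems ending in -o (kaso → lukaso, medo → lumedo) add the prefix lu-.
The other pattern: stems ending in -h or -z add -um.
So dudo → lududo.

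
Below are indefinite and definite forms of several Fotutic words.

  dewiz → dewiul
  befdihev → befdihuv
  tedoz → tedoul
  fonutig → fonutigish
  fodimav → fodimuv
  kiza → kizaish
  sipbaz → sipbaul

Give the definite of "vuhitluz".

vuhitluul

"vuhitluz" ends in -z. The stems ending in -z (dewiz → dewiul, sipbaz → sipbaul, tedoz → tedoul) drop the final letter and add -ul.
The other patterns: stems ending in -a or -g add -ish; stems ending in -v change the last vowel to 'u'.
So vuhitluz → vuhitluul.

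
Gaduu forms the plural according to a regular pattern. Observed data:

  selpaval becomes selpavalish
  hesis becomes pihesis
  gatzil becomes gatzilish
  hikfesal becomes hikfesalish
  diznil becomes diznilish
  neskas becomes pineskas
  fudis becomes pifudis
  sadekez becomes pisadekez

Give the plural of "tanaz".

selpaval and neskas both have last vowel 'a' yet inflect differently (selpavalish, pineskas), so the last vowel is not what conditions the rule; the final letter is.
"tanaz" ends in -z. The one such stem in the data (sadekez → pisadekez) adds the prefix pi-, so the same rule applies.
So tanaz → pitanaz.

pitanaz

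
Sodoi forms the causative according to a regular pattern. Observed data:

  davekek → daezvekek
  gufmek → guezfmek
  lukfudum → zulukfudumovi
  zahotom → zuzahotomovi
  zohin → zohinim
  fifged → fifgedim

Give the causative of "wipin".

"wipin" ends in -n. The one such stem in the data (zohin → zohinim) adds -im, so the same rule applies.
The other patterns: stems ending in -k insert -ez- after the first vowel; stems ending in -m add zu- … -ovi around the stem.
So wipin → wipinim.

wipinim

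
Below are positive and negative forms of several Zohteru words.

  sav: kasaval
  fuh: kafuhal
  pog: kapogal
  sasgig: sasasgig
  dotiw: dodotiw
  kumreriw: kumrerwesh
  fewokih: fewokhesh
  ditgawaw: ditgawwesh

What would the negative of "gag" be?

"gag" has 1 vowel. The stems with 1 vowel (sav → kasaval, fuh → kafuhal, pog → kapogal) add ka- … -al around the stem.
So gag → kagagal.

kagagal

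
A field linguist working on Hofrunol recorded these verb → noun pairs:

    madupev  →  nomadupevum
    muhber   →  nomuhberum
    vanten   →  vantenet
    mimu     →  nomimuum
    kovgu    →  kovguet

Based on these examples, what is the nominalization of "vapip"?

vapipet

mimu and kovgu both end in -u yet inflect differently (nomimuum, kovguet), so the final letter is not what conditions the rule; the first letter is.
"vapip" begins with v-. The one such stem in the data (vanten → vantenet) adds -et, so the same rule applies.
So vapip → vapipet.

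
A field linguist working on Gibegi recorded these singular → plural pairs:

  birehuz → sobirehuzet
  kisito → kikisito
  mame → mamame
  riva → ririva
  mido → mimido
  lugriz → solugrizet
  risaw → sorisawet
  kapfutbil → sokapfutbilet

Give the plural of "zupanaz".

sozupanazet

risaw and riva both have last vowel 'a' yet inflect differently (sorisawet, ririva), so the last vowel is not what conditions the rule; whether the stem ends in a vowel or a consonant is.
"zupanaz" ends in a consonant. The stems ending in a consonant (lugriz → solugrizet, kapfutbil → sokapfutbilet, risaw → sorisawet) add so- … -et around the stem.
So zupanaz → sozupanazet.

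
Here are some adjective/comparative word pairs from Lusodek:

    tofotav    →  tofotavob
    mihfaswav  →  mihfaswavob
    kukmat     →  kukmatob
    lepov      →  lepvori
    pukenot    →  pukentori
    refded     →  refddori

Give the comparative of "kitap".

kitapob

tofotav and lepov both end in -v yet inflect differently (tofotavob, lepvori), so the final letter is not what conditions the rule; the last vowel is.
"kitap" has last vowel 'a'. The stems whose last vowel is 'a' (tofotav → tofotavob, mihfaswav → mihfaswavob, kukmat → kukmatob) add -ob.
The other pattern: stems whose last vowel is 'e' or 'o' delete the last vowel and add -ori.
So kitap → kitapob.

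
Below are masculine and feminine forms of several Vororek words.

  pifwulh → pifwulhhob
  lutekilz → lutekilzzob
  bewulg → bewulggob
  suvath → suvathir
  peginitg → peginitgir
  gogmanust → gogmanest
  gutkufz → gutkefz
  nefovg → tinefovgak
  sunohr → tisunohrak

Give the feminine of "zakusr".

"zakusr" has second-to-last letter 's'. The one such stem in the data (gogmanust → gogmanest) changes the last vowel to 'e' (as does gutkufz), so the same rule applies.
The other patterns: stems whose second-to-last letter is 'l' double the final consonant and add -ob; stems whose second-to-last letter is 't' add -ir; stems whose second-to-last letter is 'h' or 'v' add ti- … -ak around the stem.
So zakusr → zakesr.

zakesr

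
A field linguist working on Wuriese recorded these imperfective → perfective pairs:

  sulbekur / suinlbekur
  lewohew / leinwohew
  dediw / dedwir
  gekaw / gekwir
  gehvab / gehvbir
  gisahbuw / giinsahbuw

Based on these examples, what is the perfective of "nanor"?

gekaw and gisahbuw both end in -w yet inflect differently (gekwir, giinsahbuw), so the final letter is not what conditions the rule; the number of vowels is.
"nanor" has 2 vowels. The stems with 2 vowels (gehvab → gehvbir, gekaw → gekwir, dediw → dedwir) delete the last vowel and add -ir.
So nanor → nanrir.

nanrir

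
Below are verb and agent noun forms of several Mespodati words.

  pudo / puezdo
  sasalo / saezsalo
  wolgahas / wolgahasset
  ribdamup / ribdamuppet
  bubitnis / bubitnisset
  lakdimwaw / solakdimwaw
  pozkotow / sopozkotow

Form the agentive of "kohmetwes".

kohmetwesset

wolgahas and lakdimwaw both have last vowel 'a' yet inflect differently (wolgahasset, solakdimwaw), so the last vowel is not what conditions the rule; the final letter is.
"kohmetwes" ends in -s. The stems ending in -s (wolgahas → wolgahasset, bubitnis → bubitnisset) double the final consonant and add -et.
So kohmetwes → kohmetwesset.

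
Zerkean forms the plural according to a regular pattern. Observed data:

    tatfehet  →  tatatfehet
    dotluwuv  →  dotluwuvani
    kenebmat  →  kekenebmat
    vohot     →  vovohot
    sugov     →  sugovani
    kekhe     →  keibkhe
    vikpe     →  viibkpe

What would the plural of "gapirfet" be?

kekhe and tatfehet both have last vowel 'e' yet inflect differently (keibkhe, tatatfehet), so the last vowel is not what conditions the rule; the final letter is.
"gapirfet" ends in -t. The stems ending in -t (tatfehet → tatatfehet, vohot → vovohot, kenebmat → kekenebmat) repeat the first consonant+vowel as a prefix.
So gapirfet → gagapirfet.

gagapirfet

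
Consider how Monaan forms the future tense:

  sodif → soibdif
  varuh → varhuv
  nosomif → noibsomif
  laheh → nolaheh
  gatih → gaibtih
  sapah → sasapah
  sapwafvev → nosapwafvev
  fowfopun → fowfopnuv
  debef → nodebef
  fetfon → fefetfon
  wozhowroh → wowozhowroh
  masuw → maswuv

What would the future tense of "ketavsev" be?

"ketavsev" has last vowel 'e'. The stems whose last vowel is 'e' (sapwafvev → nosapwafvev, debef → nodebef, laheh → nolaheh) add the prefix no-.
The other patterns: stems whose last vowel is 'u' delete the last vowel and add -uv; stems whose last vowel is 'a' or 'o' repeat the first consonant+vowel as a prefix; stems whose last vowel is 'i' insert -ib- after the first vowel.
So ketavsev → noketavsev.

noketavsev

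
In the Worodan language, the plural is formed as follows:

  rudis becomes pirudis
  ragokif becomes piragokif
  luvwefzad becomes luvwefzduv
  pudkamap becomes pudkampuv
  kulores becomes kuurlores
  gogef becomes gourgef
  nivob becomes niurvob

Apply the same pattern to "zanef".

rudis and kulores both end in -s yet inflect differently (pirudis, kuurlores), so the final letter is not what conditions the rule; the last vowel is.
"zanef" has last vowel 'e'. The stems whose last vowel is 'e' (kulores → kuurlores, gogef → gourgef) insert -ur- after the first vowel.
The other patterns: stems whose last vowel is 'i' add the prefix pi-; stems whose last vowel is 'a' delete the last vowel and add -uv.
So zanef → zaurnef.

zaurnef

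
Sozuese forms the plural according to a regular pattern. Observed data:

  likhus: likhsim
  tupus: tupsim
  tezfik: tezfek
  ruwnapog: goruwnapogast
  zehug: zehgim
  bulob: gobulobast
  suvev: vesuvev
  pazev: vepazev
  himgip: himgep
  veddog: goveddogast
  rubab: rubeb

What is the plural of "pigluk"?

rubab and bulob both end in -b yet inflect differently (rubeb, gobulobast), so the final letter is not what conditions the rule; the last vowel is.
"pigluk" has last vowel 'u'. The stems whose last vowel is 'u' (zehug → zehgim, tupus → tupsim, likhus → likhsim) delete the last vowel and add -im.
So pigluk → piglkim.

piglkim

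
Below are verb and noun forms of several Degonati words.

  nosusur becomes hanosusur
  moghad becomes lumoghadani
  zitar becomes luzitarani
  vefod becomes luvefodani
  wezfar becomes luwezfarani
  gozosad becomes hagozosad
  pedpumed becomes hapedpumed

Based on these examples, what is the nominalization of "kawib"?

"kawib" has 2 vowels. The stems with 2 vowels (zitar → luzitarani, vefod → luvefodani, wezfar → luwezfarani) add lu- … -ani around the stem.
The other pattern: stems with 3 vowels add the prefix ha-.
So kawib → lukawibani.

lukawibani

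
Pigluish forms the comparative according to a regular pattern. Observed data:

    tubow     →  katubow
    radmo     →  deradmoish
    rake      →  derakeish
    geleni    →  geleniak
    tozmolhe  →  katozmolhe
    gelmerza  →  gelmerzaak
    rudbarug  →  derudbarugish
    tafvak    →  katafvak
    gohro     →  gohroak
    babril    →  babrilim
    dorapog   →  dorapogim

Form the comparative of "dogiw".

rake and tozmolhe both end in -e yet inflect differently (derakeish, katozmolhe), so the final letter is not what conditions the rule; the first letter is.
"dogiw" begins with d-. The one such stem in the data (dorapog → dorapogim) adds -im, so the same rule applies.
The other patterns: stems beginning with r- add de- … -ish around the stem; stems beginning with t- add the prefix ka-; stems beginning with g- add -ak.
So dogiw → dogiwim.

dogiwim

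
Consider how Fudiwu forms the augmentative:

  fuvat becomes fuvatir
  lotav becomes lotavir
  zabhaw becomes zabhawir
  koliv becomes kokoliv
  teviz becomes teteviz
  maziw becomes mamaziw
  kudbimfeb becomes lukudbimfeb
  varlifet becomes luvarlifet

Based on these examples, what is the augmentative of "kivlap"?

kivlapir

lotav and koliv both end in -v yet inflect differently (lotavir, kokoliv), so the final letter is not what conditions the rule; the last vowel is.
"kivlap" has last vowel 'a'. The stems whose last vowel is 'a' (fuvat → fuvatir, lotav → lotavir, zabhaw → zabhawir) add -ir.
So kivlap → kivlapir.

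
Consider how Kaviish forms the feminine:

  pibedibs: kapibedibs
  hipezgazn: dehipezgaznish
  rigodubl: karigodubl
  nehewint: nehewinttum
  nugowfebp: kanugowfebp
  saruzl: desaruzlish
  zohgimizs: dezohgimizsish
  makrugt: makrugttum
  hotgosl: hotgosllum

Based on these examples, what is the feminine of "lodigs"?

rigodubl and saruzl both end in -l yet inflect differently (karigodubl, desaruzlish), so the final letter is not what conditions the rule; the second-to-last letter is.
"lodigs" has second-to-last letter 'g'. The one such stem in the data (makrugt → makrugttum) doubles the final consonant and adds -um (as do hotgosl, nehewint), so the same rule applies.
The other patterns: stems whose second-to-last letter is 'b' add the prefix ka-; stems whose second-to-last letter is 'z' add de- … -ish around the stem.
So lodigs → lodigssum.

lodigssum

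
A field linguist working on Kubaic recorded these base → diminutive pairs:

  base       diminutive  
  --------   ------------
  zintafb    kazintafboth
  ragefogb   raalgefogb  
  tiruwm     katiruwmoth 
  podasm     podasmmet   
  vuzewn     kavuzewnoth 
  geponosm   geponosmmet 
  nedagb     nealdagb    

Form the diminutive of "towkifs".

ragefogb and zintafb both end in -b yet inflect differently (raalgefogb, kazintafboth), so the final letter is not what conditions the rule; the second-to-last letter is.
"towkifs" has second-to-last letter 'f'. The one such stem in the data (zintafb → kazintafboth) adds ka- … -oth around the stem, so the same rule applies.
The other patterns: stems whose second-to-last letter is 'g' insert -al- after the first vowel; stems whose second-to-last letter is 's' double the final consonant and add -et.
So towkifs → katowkifsoth.

katowkifsoth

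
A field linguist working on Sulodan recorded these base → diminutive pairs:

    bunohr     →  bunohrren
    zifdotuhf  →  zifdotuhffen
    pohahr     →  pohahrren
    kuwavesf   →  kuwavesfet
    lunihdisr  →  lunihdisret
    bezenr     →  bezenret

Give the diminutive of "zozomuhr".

zifdotuhf and kuwavesf both end in -f yet inflect differently (zifdotuhffen, kuwavesfet), so the final letter is not what conditions the rule; the second-to-last letter is.
"zozomuhr" has second-to-last letter 'h'. The stems whose second-to-last letter is 'h' (bunohr → bunohrren, zifdotuhf → zifdotuhffen, pohahr → pohahrren) double the final consonant and add -en.
So zozomuhr → zozomuhrren.

zozomuhrren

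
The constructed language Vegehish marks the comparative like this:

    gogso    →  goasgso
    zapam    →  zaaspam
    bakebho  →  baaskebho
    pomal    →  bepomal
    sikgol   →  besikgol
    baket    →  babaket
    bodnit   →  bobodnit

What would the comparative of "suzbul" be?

besuzbul

zapam and pomal both have last vowel 'a' yet inflect differently (zaaspam, bepomal), so the last vowel is not what conditions the rule; the final letter is.
"suzbul" ends in -l. The stems ending in -l (pomal → bepomal, sikgol → besikgol) add the prefix be-.
So suzbul → besuzbul.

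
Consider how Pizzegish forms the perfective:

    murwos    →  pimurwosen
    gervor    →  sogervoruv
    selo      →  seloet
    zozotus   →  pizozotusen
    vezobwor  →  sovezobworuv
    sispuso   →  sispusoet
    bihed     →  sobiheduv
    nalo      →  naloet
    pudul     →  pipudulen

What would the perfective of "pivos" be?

pipivosen

"pivos" ends in -s. The stems ending in -s (murwos → pimurwosen, zozotus → pizozotusen) add pi- … -en around the stem.
The other patterns: stems ending in -d or -r add so- … -uv around the stem; stems ending in -o add -et.
So pivos → pipivosen.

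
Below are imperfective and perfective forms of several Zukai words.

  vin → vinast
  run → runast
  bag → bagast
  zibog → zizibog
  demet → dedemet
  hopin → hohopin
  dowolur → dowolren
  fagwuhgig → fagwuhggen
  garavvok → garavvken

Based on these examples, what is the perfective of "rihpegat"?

rihpegten

"rihpegat" has 3 vowels. The stems with 3 vowels (dowolur → dowolren, fagwuhgig → fagwuhggen, garavvok → garavvken) delete the last vowel and add -en.
The other patterns: stems with 1 vowel add -ast; stems with 2 vowels repeat the first consonant+vowel as a prefix.
So rihpegat → rihpegten.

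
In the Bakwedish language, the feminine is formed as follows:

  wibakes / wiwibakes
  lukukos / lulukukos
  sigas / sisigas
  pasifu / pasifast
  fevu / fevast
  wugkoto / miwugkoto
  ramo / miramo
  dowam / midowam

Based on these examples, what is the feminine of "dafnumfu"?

dafnumfast

"dafnumfu" ends in -u. The stems ending in -u (pasifu → pasifast, fevu → fevast) drop the final letter and add -ast.
So dafnumfu → dafnumfast.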